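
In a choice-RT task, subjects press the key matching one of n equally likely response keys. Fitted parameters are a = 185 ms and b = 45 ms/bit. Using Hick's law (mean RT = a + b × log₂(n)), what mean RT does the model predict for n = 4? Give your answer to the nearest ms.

log₂(4) = 2 bits, so RT = 185 + 45 × 2 ≈ 275.000 ms.

275 ms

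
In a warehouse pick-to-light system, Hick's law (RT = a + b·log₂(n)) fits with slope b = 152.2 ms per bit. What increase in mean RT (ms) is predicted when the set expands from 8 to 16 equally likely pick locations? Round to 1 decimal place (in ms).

152.2 ms

The intercept a cancels: ΔRT = b·(log₂ n₂ − log₂ n₁) = b·log₂(n₂/n₁).
log₂(16) − log₂(8) = log₂(16/8) = log₂(2) = 1.
ΔRT = 152.2 × 1.0000 = 152.200 ms.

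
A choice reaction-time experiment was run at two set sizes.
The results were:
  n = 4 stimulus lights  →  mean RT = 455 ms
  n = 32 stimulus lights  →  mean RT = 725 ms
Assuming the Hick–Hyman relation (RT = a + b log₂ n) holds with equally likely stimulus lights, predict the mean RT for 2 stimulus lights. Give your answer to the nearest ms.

RT is linear in log₂ n, so two points fix the line:
  b = (725 − 455) / (log₂ 32 − log₂ 4) = 270 / (5 − 2) = 90 ms/bit
  a = 455 − 90 × 2 = 275 ms
Then RT(2) = 275 + 90 × log₂ 2 = 275 + 90 × 1 ≈ 365.000 ms.

365 ms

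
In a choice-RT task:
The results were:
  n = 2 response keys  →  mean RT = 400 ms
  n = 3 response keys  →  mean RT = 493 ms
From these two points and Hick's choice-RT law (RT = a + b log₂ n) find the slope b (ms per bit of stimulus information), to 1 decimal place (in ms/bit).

The slope on a log₂ axis is (493 − 400) / (1.5850 − 1) = 158.985 ms/bit.

159.0 ms/bit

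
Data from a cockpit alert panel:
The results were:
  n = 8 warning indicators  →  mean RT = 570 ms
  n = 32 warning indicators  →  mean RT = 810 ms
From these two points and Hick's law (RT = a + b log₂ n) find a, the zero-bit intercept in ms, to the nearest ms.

210 ms

The slope on a log₂ axis is (810 − 570) / (5 − 3) = 120 ms/bit.
Intercept: a = 570 − 120·log₂(8) = 210.000 ms.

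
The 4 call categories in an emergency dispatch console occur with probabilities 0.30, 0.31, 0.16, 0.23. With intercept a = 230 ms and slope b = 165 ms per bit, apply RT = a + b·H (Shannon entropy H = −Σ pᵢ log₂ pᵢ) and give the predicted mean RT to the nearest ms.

H = 0.30·log₂(1/0.30) + 0.31·log₂(1/0.31) + 0.16·log₂(1/0.16) + 0.23·log₂(1/0.23) = 1.9556 bits.
RT = 230 + 165 × 1.9556 = 552.67 ms.

553 ms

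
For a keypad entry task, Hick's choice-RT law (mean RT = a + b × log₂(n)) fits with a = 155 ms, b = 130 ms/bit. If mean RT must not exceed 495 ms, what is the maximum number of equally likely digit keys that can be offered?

130·log₂ n ≤ 495 − 155 = 340, giving log₂ n ≤ 2.6154 and n ≤ 6.128. The largest whole number is 6.

6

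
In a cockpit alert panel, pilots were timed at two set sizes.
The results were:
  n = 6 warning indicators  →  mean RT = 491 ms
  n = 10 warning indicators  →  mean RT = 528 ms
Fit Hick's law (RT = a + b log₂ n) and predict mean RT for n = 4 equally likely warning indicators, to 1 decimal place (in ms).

461.6 ms

Fit slope and intercept:
  b = (528 − 491) / (log₂ 10 − log₂ 6) = 37 / (3.3219 − 2.5850) = 50.206 ms/bit
  a = 491 − 50.206 × 2.5850 = 361.220 ms
Then RT(4) = 361.220 + 50.206 × log₂ 4 = 361.220 + 50.206 × 2 ≈ 461.631 ms.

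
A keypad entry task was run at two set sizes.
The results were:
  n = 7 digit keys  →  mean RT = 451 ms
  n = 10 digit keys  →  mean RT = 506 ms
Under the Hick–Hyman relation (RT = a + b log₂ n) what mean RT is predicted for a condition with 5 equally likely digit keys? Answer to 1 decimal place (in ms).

399.1 ms

Solve the two-equation system in a and b:
  b = (506 − 451) / (log₂ 10 − log₂ 7) = 55 / (3.3219 − 2.8074) = 106.885 ms/bit
  a = 451 − 106.885 × 2.8074 = 150.937 ms
Then RT(5) = 150.937 + 106.885 × log₂ 5 = 150.937 + 106.885 × 2.3219 ≈ 399.115 ms.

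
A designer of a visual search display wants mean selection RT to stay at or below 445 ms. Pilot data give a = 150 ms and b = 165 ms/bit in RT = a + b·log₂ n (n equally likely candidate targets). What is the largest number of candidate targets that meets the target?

3

Set 150 + 165·log₂ n ≤ 445 → log₂ n ≤ (445 − 150)/165 = 1.7879.
So n ≤ 2^1.7879 = 3.453; the largest integer n is 3.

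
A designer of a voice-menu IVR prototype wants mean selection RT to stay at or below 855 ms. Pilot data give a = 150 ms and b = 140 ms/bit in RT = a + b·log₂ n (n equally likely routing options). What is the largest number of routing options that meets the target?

Information budget: (855 − 150)/140 = 5.0357 bits, so n ≤ 2^5.0357 = 32.802 → at most 32.

32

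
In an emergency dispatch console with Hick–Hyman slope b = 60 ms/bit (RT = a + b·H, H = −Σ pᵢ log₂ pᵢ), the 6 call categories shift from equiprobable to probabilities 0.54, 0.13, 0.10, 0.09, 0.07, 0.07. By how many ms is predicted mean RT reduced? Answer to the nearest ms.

32 ms

The RT saving is b·ΔH. Equiprobable H₀ = log₂(6) = 2.5850 bits; with the given probabilities H = 2.0446 bits.
b·(H₀ − H) = 60 × (2.5850 − 2.0446) = 32.42 ms.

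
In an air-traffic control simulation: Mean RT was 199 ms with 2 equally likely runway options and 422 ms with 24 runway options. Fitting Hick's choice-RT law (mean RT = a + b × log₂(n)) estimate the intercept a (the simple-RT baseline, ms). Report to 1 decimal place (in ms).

Slope: b = (422 − 199) / (log₂ 24 − log₂ 2) = 223/3.5850 = 62.204 ms/bit.
Intercept: a = 199 − 62.204·log₂(2) = 136.796 ms.

136.8 ms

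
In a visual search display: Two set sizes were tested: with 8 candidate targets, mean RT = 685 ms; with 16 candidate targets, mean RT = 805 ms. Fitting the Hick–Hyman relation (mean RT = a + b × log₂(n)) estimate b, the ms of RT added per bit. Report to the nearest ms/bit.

120 ms/bit

Slope: b = (805 − 685) / (log₂ 16 − log₂ 8) = 120/1.0000 = 120 ms/bit.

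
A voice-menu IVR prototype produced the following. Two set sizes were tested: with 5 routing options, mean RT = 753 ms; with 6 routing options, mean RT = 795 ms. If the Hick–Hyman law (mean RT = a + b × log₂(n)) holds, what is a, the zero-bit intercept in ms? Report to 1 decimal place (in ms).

382.2 ms

The slope on a log₂ axis is (795 − 753) / (2.5850 − 2.3219) = 159.675 ms/bit.
Intercept: a = 753 − 159.675·log₂(5) = 382.246 ms.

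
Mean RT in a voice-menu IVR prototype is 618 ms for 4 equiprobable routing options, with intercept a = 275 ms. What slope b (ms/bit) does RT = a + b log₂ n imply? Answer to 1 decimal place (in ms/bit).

171.5 ms/bit

4 alternatives carry log₂ 4 = 2 bits; the choice cost is 618 − 275 = 343 ms, so b = 343/2 = 171.500 ms/bit.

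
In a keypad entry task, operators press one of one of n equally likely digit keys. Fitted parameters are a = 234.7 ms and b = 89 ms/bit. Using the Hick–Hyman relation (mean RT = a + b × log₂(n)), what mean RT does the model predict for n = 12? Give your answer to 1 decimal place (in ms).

553.8 ms

log₂(12) = 3.5850 bits, so RT = 234.7 + 89 × 3.5850 ≈ 553.762 ms.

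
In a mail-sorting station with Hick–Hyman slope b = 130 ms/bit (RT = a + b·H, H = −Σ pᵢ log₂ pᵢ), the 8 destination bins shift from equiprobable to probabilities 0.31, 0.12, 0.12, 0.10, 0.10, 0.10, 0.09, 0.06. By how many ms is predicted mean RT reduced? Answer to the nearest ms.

25 ms

The RT saving is b·ΔH. Equiprobable H₀ = log₂(8) = 3.0000 bits; with the given probabilities H = 2.8107 bits.
b·(H₀ − H) = 130 × (3.0000 − 2.8107) = 24.61 ms.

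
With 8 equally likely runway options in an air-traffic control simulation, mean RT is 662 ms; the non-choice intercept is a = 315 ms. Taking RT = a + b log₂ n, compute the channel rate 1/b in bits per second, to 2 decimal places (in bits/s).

b = (662 − 315)/log₂ 8 = 347/3 = 115.667 ms per bit = 0.11567 s/bit; the reciprocal is 8.646 bits/s.

8.65 bits/s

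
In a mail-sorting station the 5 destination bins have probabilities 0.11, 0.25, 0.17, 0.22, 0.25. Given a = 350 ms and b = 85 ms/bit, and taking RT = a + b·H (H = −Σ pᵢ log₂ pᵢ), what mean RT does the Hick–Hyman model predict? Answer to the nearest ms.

543 ms

Entropy contributions −pᵢ log₂ pᵢ: 0.3503, 0.5000, 0.4346, 0.4806, 0.5000; sum H = 2.2654 bits.
RT = a + bH = 350 + 85·2.2654 = 542.56 ms.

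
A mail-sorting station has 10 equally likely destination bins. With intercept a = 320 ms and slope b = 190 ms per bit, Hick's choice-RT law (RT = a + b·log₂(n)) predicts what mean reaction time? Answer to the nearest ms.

951 ms

log₂(10) = 3.3219 bits, so RT = 320 + 190 × 3.3219 ≈ 951.166 ms.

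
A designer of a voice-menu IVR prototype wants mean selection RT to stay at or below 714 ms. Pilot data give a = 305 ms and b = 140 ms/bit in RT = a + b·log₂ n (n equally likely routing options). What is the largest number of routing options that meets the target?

Set 305 + 140·log₂ n ≤ 714 → log₂ n ≤ (714 − 305)/140 = 2.9214.
So n ≤ 2^2.9214 = 7.576; the largest integer n is 7.

7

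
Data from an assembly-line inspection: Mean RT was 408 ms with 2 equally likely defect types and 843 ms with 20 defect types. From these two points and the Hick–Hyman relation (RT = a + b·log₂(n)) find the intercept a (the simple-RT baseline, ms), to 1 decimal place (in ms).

277.1 ms

Slope: b = (843 − 408) / (log₂ 20 − log₂ 2) = 435/3.3219 = 130.948 ms/bit.
Intercept: a = 408 − 130.948·log₂(2) = 277.052 ms.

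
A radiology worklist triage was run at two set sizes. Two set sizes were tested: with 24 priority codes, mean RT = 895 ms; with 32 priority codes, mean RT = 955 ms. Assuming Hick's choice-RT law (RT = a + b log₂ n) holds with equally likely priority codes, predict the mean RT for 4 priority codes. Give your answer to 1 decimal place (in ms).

521.3 ms

Fit slope and intercept:
  b = (955 − 895) / (log₂ 32 − log₂ 24) = 60 / (5 − 4.5850) = 144.565 ms/bit
  a = 895 − 144.565 × 4.5850 = 232.174 ms
Then RT(4) = 232.174 + 144.565 × log₂ 4 = 232.174 + 144.565 × 2 ≈ 521.304 ms.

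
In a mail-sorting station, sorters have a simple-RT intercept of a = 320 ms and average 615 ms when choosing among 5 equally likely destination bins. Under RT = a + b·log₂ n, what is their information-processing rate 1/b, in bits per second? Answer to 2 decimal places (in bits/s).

7.87 bits/s

Choice component = 615 − 320 = 295 ms over log₂(5) = 2.3219 bits.
b = 295 / 2.3219 = 127.050 ms/bit, so 1/b = 7.871 bits/s.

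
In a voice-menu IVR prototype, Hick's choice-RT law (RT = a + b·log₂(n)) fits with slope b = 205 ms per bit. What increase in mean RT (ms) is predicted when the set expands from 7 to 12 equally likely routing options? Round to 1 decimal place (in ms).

159.4 ms

The intercept a cancels: ΔRT = b·(log₂ n₂ − log₂ n₁) = b·log₂(n₂/n₁).
log₂(12) − log₂(7) = 3.5850 − 2.8074 = 0.7776.
ΔRT = 205 × 0.7776 = 159.410 ms.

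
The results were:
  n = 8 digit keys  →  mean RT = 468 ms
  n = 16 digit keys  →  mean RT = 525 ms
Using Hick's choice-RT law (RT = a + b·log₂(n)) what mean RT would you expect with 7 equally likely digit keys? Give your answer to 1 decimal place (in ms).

Solve the two-equation system in a and b:
  b = (525 − 468) / (log₂ 16 − log₂ 8) = 57 / (4 − 3) = 57.000 ms/bit
  a = 468 − 57.000 × 3 = 297.000 ms
Then RT(7) = 297.000 + 57.000 × log₂ 7 = 297.000 + 57.000 × 2.8074 ≈ 457.019 ms.

457.0 ms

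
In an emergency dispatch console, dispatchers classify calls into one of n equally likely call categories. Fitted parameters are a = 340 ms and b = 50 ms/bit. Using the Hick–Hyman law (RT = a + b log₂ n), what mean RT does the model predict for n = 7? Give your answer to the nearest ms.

480 ms

log₂(7) = 2.8074 bits, so RT = 340 + 50 × 2.8074 ≈ 480.368 ms.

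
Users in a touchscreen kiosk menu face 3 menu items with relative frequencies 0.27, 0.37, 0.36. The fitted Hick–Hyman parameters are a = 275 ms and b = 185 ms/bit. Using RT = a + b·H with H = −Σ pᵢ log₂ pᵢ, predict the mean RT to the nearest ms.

H = 0.27·log₂(1/0.27) + 0.37·log₂(1/0.37) + 0.36·log₂(1/0.36) = 1.5714 bits.
RT = 275 + 185 × 1.5714 = 565.70 ms.

566 ms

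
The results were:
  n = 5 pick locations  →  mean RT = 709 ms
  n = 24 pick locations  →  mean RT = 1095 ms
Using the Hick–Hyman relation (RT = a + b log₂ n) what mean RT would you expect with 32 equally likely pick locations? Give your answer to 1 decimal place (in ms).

With log₂ n on the abscissa the relation is linear; from the two conditions:
  b = (1095 − 709) / (log₂ 24 − log₂ 5) = 386 / (4.5850 − 2.3219) = 170.567 ms/bit
  a = 709 − 170.567 × 2.3219 = 312.955 ms
Then RT(32) = 312.955 + 170.567 × log₂ 32 = 312.955 + 170.567 × 5 ≈ 1165.792 ms.

1165.8 ms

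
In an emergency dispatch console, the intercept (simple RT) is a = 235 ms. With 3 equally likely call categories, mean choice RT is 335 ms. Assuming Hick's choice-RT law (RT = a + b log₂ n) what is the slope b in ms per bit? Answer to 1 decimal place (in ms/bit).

b = (335 − 235) / log₂(3) = 100 / 1.5850 = 63.093 ms/bit.

63.1 ms/bit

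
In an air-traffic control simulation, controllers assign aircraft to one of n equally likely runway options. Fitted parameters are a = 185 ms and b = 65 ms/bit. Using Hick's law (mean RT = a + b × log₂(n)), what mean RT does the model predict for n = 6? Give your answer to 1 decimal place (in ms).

353.0 ms

log₂(6) = 2.5850 bits, so RT = 185 + 65 × 2.5850 ≈ 353.023 ms.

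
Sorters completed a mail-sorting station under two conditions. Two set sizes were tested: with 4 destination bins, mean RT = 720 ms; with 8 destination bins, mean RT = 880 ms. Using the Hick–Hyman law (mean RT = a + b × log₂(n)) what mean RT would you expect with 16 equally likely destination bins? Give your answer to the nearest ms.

With log₂ n on the abscissa the relation is linear; from the two conditions:
  b = (880 − 720) / (log₂ 8 − log₂ 4) = 160 / (3 − 2) = 160 ms/bit
  a = 720 − 160 × 2 = 400 ms
Then RT(16) = 400 + 160 × log₂ 16 = 400 + 160 × 4 ≈ 1040.000 ms.

1040 ms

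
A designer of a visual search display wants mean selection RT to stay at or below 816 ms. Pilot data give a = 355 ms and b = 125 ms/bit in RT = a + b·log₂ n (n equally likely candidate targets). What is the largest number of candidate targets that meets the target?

Information budget: (816 − 355)/125 = 3.6880 bits, so n ≤ 2^3.6880 = 12.888 → at most 12.

12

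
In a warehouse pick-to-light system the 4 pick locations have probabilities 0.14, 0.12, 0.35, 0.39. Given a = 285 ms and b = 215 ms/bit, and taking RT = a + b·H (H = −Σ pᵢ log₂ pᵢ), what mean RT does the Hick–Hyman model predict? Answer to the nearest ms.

677 ms

Entropy contributions −pᵢ log₂ pᵢ: 0.3971, 0.3671, 0.5301, 0.5298; sum H = 1.8241 bits.
RT = a + bH = 285 + 215·1.8241 = 677.18 ms.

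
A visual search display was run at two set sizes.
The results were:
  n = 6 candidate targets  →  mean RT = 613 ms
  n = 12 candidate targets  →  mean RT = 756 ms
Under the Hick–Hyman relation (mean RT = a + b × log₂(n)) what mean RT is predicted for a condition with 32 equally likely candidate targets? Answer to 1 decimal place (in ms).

Fit slope and intercept:
  b = (756 − 613) / (log₂ 12 − log₂ 6) = 143 / (3.5850 − 2.5850) = 143.000 ms/bit
  a = 613 − 143.000 × 2.5850 = 243.350 ms
Then RT(32) = 243.350 + 143.000 × log₂ 32 = 243.350 + 143.000 × 5 ≈ 958.350 ms.

958.4 ms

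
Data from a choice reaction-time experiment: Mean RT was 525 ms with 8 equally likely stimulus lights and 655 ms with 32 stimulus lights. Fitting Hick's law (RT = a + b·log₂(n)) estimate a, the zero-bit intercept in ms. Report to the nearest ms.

Slope: b = (655 − 525) / (log₂ 32 − log₂ 8) = 130/2.0000 = 65 ms/bit.
Intercept: a = 525 − 65·log₂(8) = 330.000 ms.

330 ms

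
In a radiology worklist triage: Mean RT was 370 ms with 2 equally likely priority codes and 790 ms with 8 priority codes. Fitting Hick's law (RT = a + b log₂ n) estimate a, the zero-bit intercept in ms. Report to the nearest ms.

The slope on a log₂ axis is (790 − 370) / (3 − 1) = 210 ms/bit.
a = RT₁ − b·log₂ n₁ = 370 − 210 × 1 = 160.000 ms.

160 ms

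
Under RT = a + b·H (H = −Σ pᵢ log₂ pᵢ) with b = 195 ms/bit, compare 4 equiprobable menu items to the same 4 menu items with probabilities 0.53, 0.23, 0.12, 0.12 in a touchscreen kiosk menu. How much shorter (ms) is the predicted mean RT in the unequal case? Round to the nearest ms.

The RT saving is b·ΔH. Equiprobable H₀ = log₂(4) = 2.0000 bits; with the given probabilities H = 1.7072 bits.
b·(H₀ − H) = 195 × (2.0000 − 1.7072) = 57.09 ms.

57 ms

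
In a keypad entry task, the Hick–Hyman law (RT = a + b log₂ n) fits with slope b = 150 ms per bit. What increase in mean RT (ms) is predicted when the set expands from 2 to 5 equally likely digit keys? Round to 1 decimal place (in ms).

ΔRT = (a + b log₂ n₂) − (a + b log₂ n₁) = b·(log₂ n₂ − log₂ n₁).
log₂(5) − log₂(2) = 2.3219 − 1 = 1.3219.
ΔRT = 150 × 1.3219 = 198.289 ms.

198.3 ms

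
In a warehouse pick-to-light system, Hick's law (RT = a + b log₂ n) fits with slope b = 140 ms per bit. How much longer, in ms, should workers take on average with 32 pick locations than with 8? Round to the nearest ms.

280 ms

Only the slope matters, since a is common to both: ΔRT = b·log₂(n₂/n₁).
log₂(32) − log₂(8) = log₂(32/8) = log₂(4) = 2.
ΔRT = 140 × 2.0000 = 280.000 ms.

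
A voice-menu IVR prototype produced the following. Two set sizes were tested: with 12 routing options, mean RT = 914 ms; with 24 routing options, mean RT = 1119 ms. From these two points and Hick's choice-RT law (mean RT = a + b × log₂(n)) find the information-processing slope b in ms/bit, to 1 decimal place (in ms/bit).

205.0 ms/bit

b = (RT₂ − RT₁)/(log₂ n₂ − log₂ n₁) = (1119 − 914)/(4.5850 − 3.5850) = 205.000 ms/bit.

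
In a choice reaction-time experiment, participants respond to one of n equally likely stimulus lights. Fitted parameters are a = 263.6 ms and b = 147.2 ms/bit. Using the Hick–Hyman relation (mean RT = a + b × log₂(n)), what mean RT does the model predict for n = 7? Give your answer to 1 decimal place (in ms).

676.8 ms

log₂(7) = 2.8074 bits, so RT = 263.6 + 147.2 × 2.8074 ≈ 676.843 ms.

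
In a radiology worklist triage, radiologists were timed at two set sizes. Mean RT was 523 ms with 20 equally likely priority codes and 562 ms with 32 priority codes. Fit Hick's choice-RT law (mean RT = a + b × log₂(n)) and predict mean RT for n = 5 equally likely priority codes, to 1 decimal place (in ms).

408.0 ms

Fit slope and intercept:
  b = (562 − 523) / (log₂ 32 − log₂ 20) = 39 / (5 − 4.3219) = 57.516 ms/bit
  a = 523 − 57.516 × 4.3219 = 274.420 ms
Then RT(5) = 274.420 + 57.516 × log₂ 5 = 274.420 + 57.516 × 2.3219 ≈ 407.968 ms.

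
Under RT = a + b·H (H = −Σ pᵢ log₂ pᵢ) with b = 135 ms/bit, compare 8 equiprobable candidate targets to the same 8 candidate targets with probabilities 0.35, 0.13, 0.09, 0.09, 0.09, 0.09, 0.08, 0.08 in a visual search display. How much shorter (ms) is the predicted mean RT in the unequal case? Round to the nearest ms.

Equiprobable entropy H₀ = log₂ 8 = 3.0000 bits.
Skewed entropy H = −Σ pᵢ log₂ pᵢ = 2.7464 bits.
ΔRT = b·(H₀ − H) = 135 × 0.2536 = 34.24 ms.

34 ms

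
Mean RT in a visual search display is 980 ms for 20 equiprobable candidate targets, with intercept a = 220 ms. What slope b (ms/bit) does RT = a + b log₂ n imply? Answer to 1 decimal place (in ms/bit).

175.8 ms/bit

20 alternatives carry log₂ 20 = 4.3219 bits; the choice cost is 980 − 220 = 760 ms, so b = 760/4.3219 = 175.847 ms/bit.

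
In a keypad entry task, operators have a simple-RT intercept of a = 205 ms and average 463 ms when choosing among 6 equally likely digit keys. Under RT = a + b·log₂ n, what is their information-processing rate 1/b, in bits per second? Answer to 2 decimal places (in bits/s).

10.02 bits/s

Choice component = 463 − 205 = 258 ms over log₂(6) = 2.5850 bits.
b = 258 / 2.5850 = 99.808 ms/bit, so 1/b = 10.019 bits/s.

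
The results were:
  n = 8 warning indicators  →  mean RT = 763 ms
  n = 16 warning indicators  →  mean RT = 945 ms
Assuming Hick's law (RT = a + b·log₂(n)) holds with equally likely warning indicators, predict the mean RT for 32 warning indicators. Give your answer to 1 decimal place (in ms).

With log₂ n on the abscissa the relation is linear; from the two conditions:
  b = (945 − 763) / (log₂ 16 − log₂ 8) = 182 / (4 − 3) = 182.000 ms/bit
  a = 763 − 182.000 × 3 = 217.000 ms
Then RT(32) = 217.000 + 182.000 × log₂ 32 = 217.000 + 182.000 × 5 ≈ 1127.000 ms.

1127.0 ms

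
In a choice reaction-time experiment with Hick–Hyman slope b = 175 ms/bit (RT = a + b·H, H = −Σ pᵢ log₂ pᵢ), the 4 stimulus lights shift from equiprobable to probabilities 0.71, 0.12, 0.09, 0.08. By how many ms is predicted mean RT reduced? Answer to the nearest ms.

Equiprobable entropy H₀ = log₂ 4 = 2.0000 bits.
Skewed entropy H = −Σ pᵢ log₂ pᵢ = 1.3220 bits.
ΔRT = b·(H₀ − H) = 175 × 0.6780 = 118.64 ms.

119 ms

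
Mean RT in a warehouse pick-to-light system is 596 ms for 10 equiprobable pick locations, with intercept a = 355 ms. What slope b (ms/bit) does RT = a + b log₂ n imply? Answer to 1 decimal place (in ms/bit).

72.5 ms/bit

log₂(10) = 3.3219 bits.
b = (RT − a)/log₂ n = (596 − 355) / 3.3219 = 72.548 ms/bit.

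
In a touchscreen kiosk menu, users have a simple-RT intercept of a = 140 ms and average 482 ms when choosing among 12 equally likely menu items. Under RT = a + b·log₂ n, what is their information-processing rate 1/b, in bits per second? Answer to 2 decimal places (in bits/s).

10.48 bits/s

b = (482 − 140)/log₂ 12 = 342/3.5850 = 95.398 ms per bit = 0.09540 s/bit; the reciprocal is 10.482 bits/s.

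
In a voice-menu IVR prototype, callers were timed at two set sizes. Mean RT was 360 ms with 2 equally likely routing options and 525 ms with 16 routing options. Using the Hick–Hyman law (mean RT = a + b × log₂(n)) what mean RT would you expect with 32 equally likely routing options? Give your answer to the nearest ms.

580 ms

RT is linear in log₂ n, so two points fix the line:
  b = (525 − 360) / (log₂ 16 − log₂ 2) = 165 / (4 − 1) = 55 ms/bit
  a = 360 − 55 × 1 = 305 ms
Then RT(32) = 305 + 55 × log₂ 32 = 305 + 55 × 5 ≈ 580.000 ms.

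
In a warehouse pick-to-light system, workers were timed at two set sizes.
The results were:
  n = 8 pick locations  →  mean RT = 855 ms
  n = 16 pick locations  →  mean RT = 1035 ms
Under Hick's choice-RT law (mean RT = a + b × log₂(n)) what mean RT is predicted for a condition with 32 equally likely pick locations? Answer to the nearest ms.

Fit slope and intercept:
  b = (1035 − 855) / (log₂ 16 − log₂ 8) = 180 / (4 − 3) = 180 ms/bit
  a = 855 − 180 × 3 = 315 ms
Then RT(32) = 315 + 180 × log₂ 32 = 315 + 180 × 5 ≈ 1215.000 ms.

1215 ms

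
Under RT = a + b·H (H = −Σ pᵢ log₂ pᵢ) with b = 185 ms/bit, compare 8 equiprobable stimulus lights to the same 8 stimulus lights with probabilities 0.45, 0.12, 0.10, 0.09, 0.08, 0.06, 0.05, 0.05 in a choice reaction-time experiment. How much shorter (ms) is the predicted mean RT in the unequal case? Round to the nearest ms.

93 ms

Equiprobable entropy H₀ = log₂ 8 = 3.0000 bits.
Skewed entropy H = −Σ pᵢ log₂ pᵢ = 2.4976 bits.
ΔRT = b·(H₀ − H) = 185 × 0.5024 = 92.95 ms.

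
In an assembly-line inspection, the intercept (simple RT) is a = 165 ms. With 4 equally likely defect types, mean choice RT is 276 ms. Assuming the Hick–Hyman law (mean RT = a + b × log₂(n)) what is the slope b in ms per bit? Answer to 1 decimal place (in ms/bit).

log₂(4) = 2 bits.
b = (RT − a)/log₂ n = (276 − 165) / 2 = 55.500 ms/bit.

55.5 ms/bit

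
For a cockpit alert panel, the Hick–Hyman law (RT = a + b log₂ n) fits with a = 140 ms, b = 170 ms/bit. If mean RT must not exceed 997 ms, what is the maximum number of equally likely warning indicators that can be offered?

170·log₂ n ≤ 997 − 140 = 857, giving log₂ n ≤ 5.0412 and n ≤ 32.926. The largest whole number is 32.

32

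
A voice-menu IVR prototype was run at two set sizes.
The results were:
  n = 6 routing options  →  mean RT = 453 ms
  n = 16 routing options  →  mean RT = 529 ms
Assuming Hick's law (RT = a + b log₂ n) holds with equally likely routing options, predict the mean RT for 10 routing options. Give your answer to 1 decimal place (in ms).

Solve the two-equation system in a and b:
  b = (529 − 453) / (log₂ 16 − log₂ 6) = 76 / (4 − 2.5850) = 53.709 ms/bit
  a = 453 − 53.709 × 2.5850 = 314.165 ms
Then RT(10) = 314.165 + 53.709 × log₂ 10 = 314.165 + 53.709 × 3.3219 ≈ 492.582 ms.

492.6 ms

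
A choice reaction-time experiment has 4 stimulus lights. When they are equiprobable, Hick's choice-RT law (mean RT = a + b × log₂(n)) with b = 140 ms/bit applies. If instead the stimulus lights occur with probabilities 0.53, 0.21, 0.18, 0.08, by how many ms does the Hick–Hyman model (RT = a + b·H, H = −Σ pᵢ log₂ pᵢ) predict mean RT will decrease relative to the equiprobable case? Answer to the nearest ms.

The RT saving is b·ΔH. Equiprobable H₀ = log₂(4) = 2.0000 bits; with the given probabilities H = 1.6951 bits.
b·(H₀ − H) = 140 × (2.0000 − 1.6951) = 42.69 ms.

43 ms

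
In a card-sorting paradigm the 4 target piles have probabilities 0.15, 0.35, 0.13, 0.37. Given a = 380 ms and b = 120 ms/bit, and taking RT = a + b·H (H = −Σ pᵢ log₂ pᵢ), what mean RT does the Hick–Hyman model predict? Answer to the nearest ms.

602 ms

Entropy contributions −pᵢ log₂ pᵢ: 0.4105, 0.5301, 0.3826, 0.5307; sum H = 1.8540 bits.
RT = a + bH = 380 + 120·1.8540 = 602.48 ms.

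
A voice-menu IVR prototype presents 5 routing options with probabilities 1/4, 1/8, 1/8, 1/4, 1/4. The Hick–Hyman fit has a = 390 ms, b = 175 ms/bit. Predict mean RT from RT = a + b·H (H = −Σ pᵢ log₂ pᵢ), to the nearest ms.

784 ms

Each term −pᵢ log₂ pᵢ: 0.25·2 + 0.125·3 + 0.125·3 + 0.25·2 + 0.25·2; summed, H = 2.250 bits.
Mean RT = a + bH = 390 + 175·2.250 = 783.75 ms.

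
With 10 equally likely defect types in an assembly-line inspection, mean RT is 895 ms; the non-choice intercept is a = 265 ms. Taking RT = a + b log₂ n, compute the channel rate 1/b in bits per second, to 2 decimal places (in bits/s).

b = (895 − 265)/log₂ 10 = 630/3.3219 = 189.649 ms per bit = 0.18965 s/bit; the reciprocal is 5.273 bits/s.

5.27 bits/s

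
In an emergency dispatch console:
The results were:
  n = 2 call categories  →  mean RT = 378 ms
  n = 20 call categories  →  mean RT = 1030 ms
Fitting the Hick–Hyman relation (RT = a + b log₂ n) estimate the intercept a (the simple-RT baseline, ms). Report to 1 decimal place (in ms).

The slope on a log₂ axis is (1030 − 378) / (4.3219 − 1) = 196.272 ms/bit.
a = RT₁ − b·log₂ n₁ = 378 − 196.272 × 1 = 181.728 ms.

181.7 ms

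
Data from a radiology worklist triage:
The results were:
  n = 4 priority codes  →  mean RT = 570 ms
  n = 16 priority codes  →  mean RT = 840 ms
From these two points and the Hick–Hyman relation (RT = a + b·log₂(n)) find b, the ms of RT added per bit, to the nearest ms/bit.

135 ms/bit

b = (RT₂ − RT₁)/(log₂ n₂ − log₂ n₁) = (840 − 570)/(4 − 2) = 135 ms/bit.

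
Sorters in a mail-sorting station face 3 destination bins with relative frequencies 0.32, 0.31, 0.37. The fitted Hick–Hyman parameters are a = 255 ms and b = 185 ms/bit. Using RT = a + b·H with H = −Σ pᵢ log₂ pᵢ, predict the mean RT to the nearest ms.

H = 0.32·log₂(1/0.32) + 0.31·log₂(1/0.31) + 0.37·log₂(1/0.37) = 1.5806 bits.
RT = 255 + 185 × 1.5806 = 547.40 ms.

547 ms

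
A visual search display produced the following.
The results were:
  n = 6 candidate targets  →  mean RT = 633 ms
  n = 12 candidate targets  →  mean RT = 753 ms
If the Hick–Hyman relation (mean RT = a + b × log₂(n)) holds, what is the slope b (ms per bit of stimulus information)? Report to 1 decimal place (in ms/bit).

The slope on a log₂ axis is (753 − 633) / (3.5850 − 2.5850) = 120.000 ms/bit.

120.0 ms/bit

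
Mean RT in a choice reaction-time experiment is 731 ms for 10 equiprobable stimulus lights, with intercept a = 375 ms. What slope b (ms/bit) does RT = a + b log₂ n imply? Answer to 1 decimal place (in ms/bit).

107.2 ms/bit

b = (731 − 375) / log₂(10) = 356 / 3.3219 = 107.167 ms/bit.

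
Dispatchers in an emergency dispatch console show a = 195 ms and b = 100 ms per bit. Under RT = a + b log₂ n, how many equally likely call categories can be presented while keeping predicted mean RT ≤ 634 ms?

20

Set 195 + 100·log₂ n ≤ 634 → log₂ n ≤ (634 − 195)/100 = 4.3900.
So n ≤ 2^4.3900 = 20.966; the largest integer n is 20.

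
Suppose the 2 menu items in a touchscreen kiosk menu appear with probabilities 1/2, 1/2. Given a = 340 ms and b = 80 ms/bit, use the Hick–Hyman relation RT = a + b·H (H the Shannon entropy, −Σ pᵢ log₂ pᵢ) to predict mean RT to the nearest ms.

420 ms

H = −Σ pᵢ log₂ pᵢ = 0.5·1 + 0.5·1 = 1.000 bits.
RT = 340 + 80 × 1.000 = 420.00 ms.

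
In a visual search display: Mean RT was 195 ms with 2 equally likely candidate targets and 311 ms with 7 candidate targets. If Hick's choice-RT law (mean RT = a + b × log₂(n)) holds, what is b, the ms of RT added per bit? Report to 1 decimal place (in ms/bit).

Slope: b = (311 − 195) / (log₂ 7 − log₂ 2) = 116/1.8074 = 64.182 ms/bit.

64.2 ms/bit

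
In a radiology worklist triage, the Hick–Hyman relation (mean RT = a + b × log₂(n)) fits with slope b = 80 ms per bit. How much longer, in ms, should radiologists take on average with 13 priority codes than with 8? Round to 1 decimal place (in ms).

56.0 ms

The intercept a cancels: ΔRT = b·(log₂ n₂ − log₂ n₁) = b·log₂(n₂/n₁).
log₂(13) − log₂(8) = 3.7004 − 3 = 0.7004.
ΔRT = 80 × 0.7004 = 56.035 ms.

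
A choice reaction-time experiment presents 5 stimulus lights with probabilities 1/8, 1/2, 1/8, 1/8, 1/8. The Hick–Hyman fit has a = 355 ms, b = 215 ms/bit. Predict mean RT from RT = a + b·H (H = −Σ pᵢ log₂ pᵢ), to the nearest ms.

785 ms

Each term −pᵢ log₂ pᵢ: 0.125·3 + 0.5·1 + 0.125·3 + 0.125·3 + 0.125·3; summed, H = 2.000 bits.
Mean RT = a + bH = 355 + 215·2.000 = 785.00 ms.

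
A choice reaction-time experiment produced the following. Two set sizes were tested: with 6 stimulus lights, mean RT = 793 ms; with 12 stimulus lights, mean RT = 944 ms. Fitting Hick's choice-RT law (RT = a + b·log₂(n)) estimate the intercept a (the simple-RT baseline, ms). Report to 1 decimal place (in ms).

b = (RT₂ − RT₁)/(log₂ n₂ − log₂ n₁) = (944 − 793)/(3.5850 − 2.5850) = 151.000 ms/bit.
a = RT₁ − b·log₂ n₁ = 793 − 151.000 × 2.5850 = 402.671 ms.

402.7 ms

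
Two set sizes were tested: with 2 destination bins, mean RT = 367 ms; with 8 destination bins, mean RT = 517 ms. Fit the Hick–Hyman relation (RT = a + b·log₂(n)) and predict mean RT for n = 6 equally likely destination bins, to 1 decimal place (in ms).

Fit slope and intercept:
  b = (517 − 367) / (log₂ 8 − log₂ 2) = 150 / (3 − 1) = 75.000 ms/bit
  a = 367 − 75.000 × 1 = 292.000 ms
Then RT(6) = 292.000 + 75.000 × log₂ 6 = 292.000 + 75.000 × 2.5850 ≈ 485.872 ms.

485.9 ms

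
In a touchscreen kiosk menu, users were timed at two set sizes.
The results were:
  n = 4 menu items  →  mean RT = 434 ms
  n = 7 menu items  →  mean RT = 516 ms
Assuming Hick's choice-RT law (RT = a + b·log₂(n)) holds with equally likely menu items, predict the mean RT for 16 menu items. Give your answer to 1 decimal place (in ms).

RT is linear in log₂ n, so two points fix the line:
  b = (516 − 434) / (log₂ 7 − log₂ 4) = 82 / (2.8074 − 2) = 101.566 ms/bit
  a = 434 − 101.566 × 2 = 230.868 ms
Then RT(16) = 230.868 + 101.566 × log₂ 16 = 230.868 + 101.566 × 4 ≈ 637.132 ms.

637.1 ms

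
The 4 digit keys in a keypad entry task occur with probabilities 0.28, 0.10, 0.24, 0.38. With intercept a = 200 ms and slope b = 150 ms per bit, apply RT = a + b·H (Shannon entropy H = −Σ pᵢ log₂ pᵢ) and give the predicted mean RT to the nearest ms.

Entropy contributions −pᵢ log₂ pᵢ: 0.5142, 0.3322, 0.4941, 0.5305; sum H = 1.8710 bits.
RT = a + bH = 200 + 150·1.8710 = 480.65 ms.

481 ms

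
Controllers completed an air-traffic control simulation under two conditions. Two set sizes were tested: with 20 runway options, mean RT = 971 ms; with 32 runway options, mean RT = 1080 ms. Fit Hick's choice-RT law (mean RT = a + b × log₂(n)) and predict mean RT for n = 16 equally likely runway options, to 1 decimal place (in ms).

919.3 ms

Solve the two-equation system in a and b:
  b = (1080 − 971) / (log₂ 32 − log₂ 20) = 109 / (5 − 4.3219) = 160.750 ms/bit
  a = 971 − 160.750 × 4.3219 = 276.250 ms
Then RT(16) = 276.250 + 160.750 × log₂ 16 = 276.250 + 160.750 × 4 ≈ 919.250 ms.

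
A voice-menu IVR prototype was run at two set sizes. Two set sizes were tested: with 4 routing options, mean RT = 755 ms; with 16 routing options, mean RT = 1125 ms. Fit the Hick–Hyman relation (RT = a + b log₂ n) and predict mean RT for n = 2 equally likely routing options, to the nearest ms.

RT is linear in log₂ n, so two points fix the line:
  b = (1125 − 755) / (log₂ 16 − log₂ 4) = 370 / (4 − 2) = 185 ms/bit
  a = 755 − 185 × 2 = 385 ms
Then RT(2) = 385 + 185 × log₂ 2 = 385 + 185 × 1 ≈ 570.000 ms.

570 ms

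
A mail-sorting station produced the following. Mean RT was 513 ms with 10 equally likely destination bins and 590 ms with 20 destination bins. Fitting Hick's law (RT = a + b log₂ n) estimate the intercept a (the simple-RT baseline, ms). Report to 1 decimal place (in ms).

257.2 ms

The slope on a log₂ axis is (590 − 513) / (4.3219 − 3.3219) = 77.000 ms/bit.
a = RT₁ − b·log₂ n₁ = 513 − 77.000 × 3.3219 = 257.212 ms.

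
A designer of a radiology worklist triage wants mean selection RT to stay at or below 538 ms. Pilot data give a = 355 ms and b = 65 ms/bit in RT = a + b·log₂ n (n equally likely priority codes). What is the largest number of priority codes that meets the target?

Set 355 + 65·log₂ n ≤ 538 → log₂ n ≤ (538 − 355)/65 = 2.8154.
So n ≤ 2^2.8154 = 7.039; the largest integer n is 7.

7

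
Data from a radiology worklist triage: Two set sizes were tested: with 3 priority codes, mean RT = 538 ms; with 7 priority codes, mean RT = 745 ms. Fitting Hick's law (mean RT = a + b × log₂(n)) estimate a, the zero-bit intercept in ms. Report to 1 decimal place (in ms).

269.6 ms

The slope on a log₂ axis is (745 − 538) / (2.8074 − 1.5850) = 169.340 ms/bit.
Intercept: a = 538 − 169.340·log₂(3) = 269.602 ms.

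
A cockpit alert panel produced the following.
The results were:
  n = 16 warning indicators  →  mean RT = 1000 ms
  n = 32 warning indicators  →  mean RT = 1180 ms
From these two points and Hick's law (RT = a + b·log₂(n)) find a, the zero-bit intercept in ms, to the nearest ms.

b = (RT₂ − RT₁)/(log₂ n₂ − log₂ n₁) = (1180 − 1000)/(5 − 4) = 180 ms/bit.
a = RT₁ − b·log₂ n₁ = 1000 − 180 × 4 = 280.000 ms.

280 ms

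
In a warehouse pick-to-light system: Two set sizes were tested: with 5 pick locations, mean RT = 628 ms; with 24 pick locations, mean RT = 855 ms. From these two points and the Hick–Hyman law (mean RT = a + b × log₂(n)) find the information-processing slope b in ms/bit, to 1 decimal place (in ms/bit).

100.3 ms/bit

Slope: b = (855 − 628) / (log₂ 24 − log₂ 5) = 227/2.2630 = 100.308 ms/bit.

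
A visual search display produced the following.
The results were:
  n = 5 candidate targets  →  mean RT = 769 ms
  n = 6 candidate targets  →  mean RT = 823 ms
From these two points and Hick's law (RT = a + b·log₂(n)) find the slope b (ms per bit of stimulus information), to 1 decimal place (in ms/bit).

205.3 ms/bit

Slope: b = (823 − 769) / (log₂ 6 − log₂ 5) = 54/0.2630 = 205.296 ms/bit.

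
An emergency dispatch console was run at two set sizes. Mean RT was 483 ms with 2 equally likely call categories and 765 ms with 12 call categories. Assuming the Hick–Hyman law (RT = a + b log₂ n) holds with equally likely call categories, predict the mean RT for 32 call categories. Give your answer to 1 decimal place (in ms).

Fit slope and intercept:
  b = (765 − 483) / (log₂ 12 − log₂ 2) = 282 / (3.5850 − 1) = 109.092 ms/bit
  a = 483 − 109.092 × 1 = 373.908 ms
Then RT(32) = 373.908 + 109.092 × log₂ 32 = 373.908 + 109.092 × 5 ≈ 919.370 ms.

919.4 ms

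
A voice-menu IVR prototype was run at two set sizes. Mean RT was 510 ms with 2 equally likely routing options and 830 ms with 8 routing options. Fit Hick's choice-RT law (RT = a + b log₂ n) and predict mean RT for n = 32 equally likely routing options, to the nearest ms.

1150 ms

Solve the two-equation system in a and b:
  b = (830 − 510) / (log₂ 8 − log₂ 2) = 320 / (3 − 1) = 160 ms/bit
  a = 510 − 160 × 1 = 350 ms
Then RT(32) = 350 + 160 × log₂ 32 = 350 + 160 × 5 ≈ 1150.000 ms.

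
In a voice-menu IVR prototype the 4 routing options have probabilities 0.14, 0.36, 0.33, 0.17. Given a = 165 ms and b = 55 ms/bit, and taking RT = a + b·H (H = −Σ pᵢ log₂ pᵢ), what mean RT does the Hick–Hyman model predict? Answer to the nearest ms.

269 ms

Entropy contributions −pᵢ log₂ pᵢ: 0.3971, 0.5306, 0.5278, 0.4346; sum H = 1.8901 bits.
RT = a + bH = 165 + 55·1.8901 = 268.96 ms.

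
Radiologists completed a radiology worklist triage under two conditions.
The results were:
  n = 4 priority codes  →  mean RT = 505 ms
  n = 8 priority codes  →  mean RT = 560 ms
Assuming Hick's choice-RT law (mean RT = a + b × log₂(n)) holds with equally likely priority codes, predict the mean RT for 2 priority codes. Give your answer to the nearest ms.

With log₂ n on the abscissa the relation is linear; from the two conditions:
  b = (560 − 505) / (log₂ 8 − log₂ 4) = 55 / (3 − 2) = 55 ms/bit
  a = 505 − 55 × 2 = 395 ms
Then RT(2) = 395 + 55 × log₂ 2 = 395 + 55 × 1 ≈ 450.000 ms.

450 ms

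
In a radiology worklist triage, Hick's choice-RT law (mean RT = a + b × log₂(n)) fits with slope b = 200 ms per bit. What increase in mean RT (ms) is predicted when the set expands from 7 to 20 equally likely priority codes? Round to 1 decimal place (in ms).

Only the slope matters, since a is common to both: ΔRT = b·log₂(n₂/n₁).
log₂(20) − log₂(7) = 4.3219 − 2.8074 = 1.5146.
ΔRT = 200 × 1.5146 = 302.915 ms.

302.9 ms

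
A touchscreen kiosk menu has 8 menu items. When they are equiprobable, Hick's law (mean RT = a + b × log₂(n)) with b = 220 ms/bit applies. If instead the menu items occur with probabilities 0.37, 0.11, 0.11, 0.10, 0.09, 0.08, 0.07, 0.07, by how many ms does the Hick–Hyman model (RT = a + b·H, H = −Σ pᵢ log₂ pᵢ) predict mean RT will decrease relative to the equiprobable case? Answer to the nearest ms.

65 ms

The RT saving is b·ΔH. Equiprobable H₀ = log₂(8) = 3.0000 bits; with the given probabilities H = 2.7048 bits.
b·(H₀ − H) = 220 × (3.0000 − 2.7048) = 64.95 ms.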